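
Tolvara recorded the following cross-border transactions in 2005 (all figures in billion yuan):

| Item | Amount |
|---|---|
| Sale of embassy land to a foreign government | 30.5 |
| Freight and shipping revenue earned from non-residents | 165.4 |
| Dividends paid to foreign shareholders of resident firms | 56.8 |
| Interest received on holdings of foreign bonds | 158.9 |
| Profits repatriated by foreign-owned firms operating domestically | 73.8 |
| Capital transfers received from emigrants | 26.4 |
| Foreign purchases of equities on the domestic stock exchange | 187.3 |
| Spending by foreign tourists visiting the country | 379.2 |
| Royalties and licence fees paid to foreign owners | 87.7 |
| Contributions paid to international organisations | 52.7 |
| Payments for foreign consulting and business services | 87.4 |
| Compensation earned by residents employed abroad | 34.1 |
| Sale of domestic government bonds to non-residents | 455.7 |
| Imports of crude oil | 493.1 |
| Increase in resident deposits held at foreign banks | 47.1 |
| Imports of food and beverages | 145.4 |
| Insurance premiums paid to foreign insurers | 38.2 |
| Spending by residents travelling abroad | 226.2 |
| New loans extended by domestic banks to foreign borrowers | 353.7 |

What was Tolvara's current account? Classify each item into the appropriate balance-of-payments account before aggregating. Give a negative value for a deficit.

Goods: -145.4 - 493.1 = -638.5
Services: 165.4 + 379.2 - 226.2 - 87.4 - 87.7 - 38.2 = 105.1
Primary income: 34.1 - 73.8 - 56.8 + 158.9 = 62.4
Secondary income: -52.7
Current account = (-638.5) + 105.1 + 62.4 + (-52.7) = -523.7
(Excluded from the current account — capital account: sale of embassy land to a foreign government 30.5, capital transfers received from emigrants 26.4; financial account: foreign purchases of equities on the domestic stock exchange 187.3, sale of domestic government bonds to non-residents 455.7, increase in resident deposits held at foreign banks 47.1, new loans extended by domestic banks to foreign borrowers 353.7.)

-523.7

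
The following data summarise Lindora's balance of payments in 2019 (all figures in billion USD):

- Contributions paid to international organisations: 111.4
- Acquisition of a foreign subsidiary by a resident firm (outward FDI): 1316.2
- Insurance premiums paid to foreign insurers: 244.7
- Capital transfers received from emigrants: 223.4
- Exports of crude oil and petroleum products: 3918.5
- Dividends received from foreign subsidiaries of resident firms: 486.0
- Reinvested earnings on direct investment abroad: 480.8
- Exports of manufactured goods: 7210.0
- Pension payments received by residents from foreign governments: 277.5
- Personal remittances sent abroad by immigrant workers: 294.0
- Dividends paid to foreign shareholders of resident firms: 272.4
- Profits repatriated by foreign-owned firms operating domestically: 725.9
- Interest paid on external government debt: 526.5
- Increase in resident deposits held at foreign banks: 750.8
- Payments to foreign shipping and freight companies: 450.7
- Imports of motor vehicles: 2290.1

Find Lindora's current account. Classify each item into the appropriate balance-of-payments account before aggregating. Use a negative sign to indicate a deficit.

7457.1

Goods: 3918.5 + 7210.0 - 2290.1 = 8838.4
Services: -244.7 - 450.7 = -695.4
Primary income: -725.9 + 480.8 - 526.5 - 272.4 + 486.0 = -558.0
Secondary income: -294.0 + 277.5 - 111.4 = -127.9
Current account = 8838.4 + (-695.4) + (-558.0) + (-127.9) = 7457.1
(Excluded from the current account — financial account: acquisition of a foreign subsidiary by a resident firm (outward FDI) 1316.2, increase in resident deposits held at foreign banks 750.8; capital account: capital transfers received from emigrants 223.4.)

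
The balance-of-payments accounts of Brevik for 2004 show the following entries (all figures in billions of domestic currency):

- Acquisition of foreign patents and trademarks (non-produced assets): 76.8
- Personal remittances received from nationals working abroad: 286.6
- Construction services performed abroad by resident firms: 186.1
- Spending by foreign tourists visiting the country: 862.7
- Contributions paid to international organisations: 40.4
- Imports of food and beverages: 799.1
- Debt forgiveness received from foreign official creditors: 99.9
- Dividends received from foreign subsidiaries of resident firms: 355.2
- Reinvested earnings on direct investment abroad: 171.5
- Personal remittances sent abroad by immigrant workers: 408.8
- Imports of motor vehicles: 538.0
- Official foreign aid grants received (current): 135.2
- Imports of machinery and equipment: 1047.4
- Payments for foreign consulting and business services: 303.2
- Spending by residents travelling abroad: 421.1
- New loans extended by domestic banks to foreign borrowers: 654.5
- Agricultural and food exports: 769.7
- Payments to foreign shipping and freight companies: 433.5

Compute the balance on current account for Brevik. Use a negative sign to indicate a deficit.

-1224.5

Goods: -538.0 - 799.1 - 1047.4 + 769.7 = -1614.8
Services: 186.1 + 862.7 - 303.2 - 433.5 - 421.1 = -109.0
Primary income: 355.2 + 171.5 = 526.7
Secondary income: -40.4 - 408.8 + 286.6 + 135.2 = -27.4
Current account = (-1614.8) + (-109.0) + 526.7 + (-27.4) = -1224.5
(Excluded from the current account — capital account: acquisition of foreign patents and trademarks (non-produced assets) 76.8, debt forgiveness received from foreign official creditors 99.9; financial account: new loans extended by domestic banks to foreign borrowers 654.5.)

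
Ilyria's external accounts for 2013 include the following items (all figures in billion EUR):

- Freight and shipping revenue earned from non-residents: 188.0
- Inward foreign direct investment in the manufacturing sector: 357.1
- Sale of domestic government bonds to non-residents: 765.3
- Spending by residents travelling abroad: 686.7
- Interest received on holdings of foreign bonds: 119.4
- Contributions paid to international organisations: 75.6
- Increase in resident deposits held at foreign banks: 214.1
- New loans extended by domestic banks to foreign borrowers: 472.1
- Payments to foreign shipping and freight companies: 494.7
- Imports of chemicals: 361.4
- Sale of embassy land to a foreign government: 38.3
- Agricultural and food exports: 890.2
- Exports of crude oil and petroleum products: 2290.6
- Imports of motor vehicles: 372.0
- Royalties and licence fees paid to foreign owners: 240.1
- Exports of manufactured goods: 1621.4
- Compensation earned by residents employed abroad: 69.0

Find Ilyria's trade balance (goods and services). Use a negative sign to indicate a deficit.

2835.3

Goods: 1621.4 + 2290.6 - 361.4 - 372.0 + 890.2 = 4068.8
Services: 188.0 - 240.1 - 686.7 - 494.7 = -1233.5
Trade balance = 4068.8 + (-1233.5) = 2835.3
(Excluded from the trade balance — financial account: inward foreign direct investment in the manufacturing sector 357.1, sale of domestic government bonds to non-residents 765.3, increase in resident deposits held at foreign banks 214.1, new loans extended by domestic banks to foreign borrowers 472.1; primary income: interest received on holdings of foreign bonds 119.4, compensation earned by residents employed abroad 69.0; secondary income: contributions paid to international organisations 75.6; capital account: sale of embassy land to a foreign government 38.3.)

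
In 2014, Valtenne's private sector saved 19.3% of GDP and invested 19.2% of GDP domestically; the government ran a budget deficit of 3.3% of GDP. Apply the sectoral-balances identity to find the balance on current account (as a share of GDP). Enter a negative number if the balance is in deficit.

-3.2

By the sectoral-balances identity, CA = (S_private - I) + (T - G).
Private balance = 19.3 - 19.2 = 0.1
Government balance (T - G) = -3.3
CA = 0.1 + (-3.3) = -3.2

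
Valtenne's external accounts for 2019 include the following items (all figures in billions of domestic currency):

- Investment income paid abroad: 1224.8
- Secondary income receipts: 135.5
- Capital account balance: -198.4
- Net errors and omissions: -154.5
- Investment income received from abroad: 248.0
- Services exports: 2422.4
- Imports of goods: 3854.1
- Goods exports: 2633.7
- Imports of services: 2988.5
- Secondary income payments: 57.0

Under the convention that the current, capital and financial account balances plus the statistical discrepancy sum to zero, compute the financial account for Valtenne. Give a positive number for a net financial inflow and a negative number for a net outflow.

Goods balance = 2633.7 - 3854.1 = -1220.4
Services balance = 2422.4 - 2988.5 = -566.1
Trade balance (goods + services) = -1220.4 + (-566.1) = -1786.5
Net primary income = 248.0 - 1224.8 = -976.8
Net secondary income = 135.5 - 57.0 = 78.5
Current account = -1786.5 + (-976.8) + 78.5 = -2684.8
Financial account = -(-2684.8 + (-198.4) + (-154.5)) = 3037.7

3037.7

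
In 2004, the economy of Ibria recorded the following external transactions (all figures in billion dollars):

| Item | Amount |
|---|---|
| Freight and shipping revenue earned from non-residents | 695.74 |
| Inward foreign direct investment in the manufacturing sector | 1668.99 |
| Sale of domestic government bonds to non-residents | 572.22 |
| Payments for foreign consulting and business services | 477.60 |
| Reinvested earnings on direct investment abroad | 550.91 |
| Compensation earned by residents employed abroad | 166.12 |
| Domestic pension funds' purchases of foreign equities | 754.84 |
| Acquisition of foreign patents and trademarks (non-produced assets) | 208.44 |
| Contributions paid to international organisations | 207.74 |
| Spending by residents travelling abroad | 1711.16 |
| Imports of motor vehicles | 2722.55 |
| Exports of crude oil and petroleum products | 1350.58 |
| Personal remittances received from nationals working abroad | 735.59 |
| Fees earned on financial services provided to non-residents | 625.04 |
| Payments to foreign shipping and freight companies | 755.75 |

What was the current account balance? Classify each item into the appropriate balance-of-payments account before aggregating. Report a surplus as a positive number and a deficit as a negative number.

Goods: -2722.55 + 1350.58 = -1371.97
Services: -477.60 - 1711.16 - 755.75 + 695.74 + 625.04 = -1623.73
Primary income: 550.91 + 166.12 = 717.03
Secondary income: 735.59 - 207.74 = 527.85
Current account = (-1371.97) + (-1623.73) + 717.03 + 527.85 = -1750.82
(Excluded from the current account — financial account: inward foreign direct investment in the manufacturing sector 1668.99, sale of domestic government bonds to non-residents 572.22, domestic pension funds' purchases of foreign equities 754.84; capital account: acquisition of foreign patents and trademarks (non-produced assets) 208.44.)

-1750.82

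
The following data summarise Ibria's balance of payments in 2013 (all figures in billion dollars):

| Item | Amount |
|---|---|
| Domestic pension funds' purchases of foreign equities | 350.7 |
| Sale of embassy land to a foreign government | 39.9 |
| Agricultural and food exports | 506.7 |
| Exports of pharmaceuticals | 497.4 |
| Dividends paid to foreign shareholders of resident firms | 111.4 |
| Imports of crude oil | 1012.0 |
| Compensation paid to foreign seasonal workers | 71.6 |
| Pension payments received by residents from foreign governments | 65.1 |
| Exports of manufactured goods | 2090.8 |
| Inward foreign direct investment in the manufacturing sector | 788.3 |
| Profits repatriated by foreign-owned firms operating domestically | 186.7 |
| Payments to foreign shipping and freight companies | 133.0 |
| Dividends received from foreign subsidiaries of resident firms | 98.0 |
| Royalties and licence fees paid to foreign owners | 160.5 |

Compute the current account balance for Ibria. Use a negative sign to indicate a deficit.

1582.8

Goods: 2090.8 + 506.7 + 497.4 - 1012.0 = 2082.9
Services: -160.5 - 133.0 = -293.5
Primary income: -71.6 - 111.4 + 98.0 - 186.7 = -271.7
Secondary income: 65.1
Current account = 2082.9 + (-293.5) + (-271.7) + 65.1 = 1582.8
(Excluded from the current account — financial account: domestic pension funds' purchases of foreign equities 350.7, inward foreign direct investment in the manufacturing sector 788.3; capital account: sale of embassy land to a foreign government 39.9.)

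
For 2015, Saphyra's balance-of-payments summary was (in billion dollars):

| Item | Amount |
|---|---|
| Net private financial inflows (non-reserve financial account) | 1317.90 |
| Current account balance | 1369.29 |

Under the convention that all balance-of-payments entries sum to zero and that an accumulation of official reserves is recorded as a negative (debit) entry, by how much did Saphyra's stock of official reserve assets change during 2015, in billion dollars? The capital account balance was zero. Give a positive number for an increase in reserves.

Official reserve transactions balance = -(1369.29 + 1317.90) = -2687.19
An accumulation of reserves is recorded as a debit (negative entry), so the change in the stock of reserves is the negative of that balance.
Change in official reserves = -(-2687.19) = 2687.19

2687.19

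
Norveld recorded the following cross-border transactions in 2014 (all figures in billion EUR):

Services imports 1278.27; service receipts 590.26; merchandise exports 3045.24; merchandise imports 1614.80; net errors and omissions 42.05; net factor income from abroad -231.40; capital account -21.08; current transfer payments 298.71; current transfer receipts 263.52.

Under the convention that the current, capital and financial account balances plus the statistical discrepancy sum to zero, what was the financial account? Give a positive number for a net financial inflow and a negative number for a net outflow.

Goods balance = 3045.24 - 1614.80 = 1430.44
Services balance = 590.26 - 1278.27 = -688.01
Trade balance (goods + services) = 1430.44 + (-688.01) = 742.43
Net primary income = -231.40
Net secondary income = 263.52 - 298.71 = -35.19
Current account = 742.43 + (-231.40) + (-35.19) = 475.84
Financial account = -(475.84 + (-21.08) + 42.05) = -496.81

-496.81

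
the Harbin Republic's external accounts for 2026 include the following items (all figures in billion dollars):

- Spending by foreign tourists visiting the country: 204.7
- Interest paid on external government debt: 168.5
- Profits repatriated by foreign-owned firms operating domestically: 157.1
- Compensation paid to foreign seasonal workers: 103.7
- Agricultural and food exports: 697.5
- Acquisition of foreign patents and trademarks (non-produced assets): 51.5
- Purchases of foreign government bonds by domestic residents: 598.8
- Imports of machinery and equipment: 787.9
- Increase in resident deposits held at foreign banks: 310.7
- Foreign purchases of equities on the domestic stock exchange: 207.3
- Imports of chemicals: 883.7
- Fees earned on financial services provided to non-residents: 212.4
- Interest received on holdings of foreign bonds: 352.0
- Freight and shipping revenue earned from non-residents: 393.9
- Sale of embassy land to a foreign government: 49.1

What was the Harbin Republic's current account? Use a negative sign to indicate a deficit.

-240.4

Goods: -787.9 - 883.7 + 697.5 = -974.1
Services: 204.7 + 212.4 + 393.9 = 811.0
Primary income: -168.5 - 103.7 - 157.1 + 352.0 = -77.3
Current account = (-974.1) + 811.0 + (-77.3) = -240.4
(Excluded from the current account — capital account: acquisition of foreign patents and trademarks (non-produced assets) 51.5, sale of embassy land to a foreign government 49.1; financial account: purchases of foreign government bonds by domestic residents 598.8, increase in resident deposits held at foreign banks 310.7, foreign purchases of equities on the domestic stock exchange 207.3.)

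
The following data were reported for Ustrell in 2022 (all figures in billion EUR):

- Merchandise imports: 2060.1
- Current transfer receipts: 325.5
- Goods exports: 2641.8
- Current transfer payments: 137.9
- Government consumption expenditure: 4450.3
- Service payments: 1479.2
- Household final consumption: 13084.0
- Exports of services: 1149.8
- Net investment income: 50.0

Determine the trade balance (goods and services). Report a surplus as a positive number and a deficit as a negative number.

252.3

Goods balance = 2641.8 - 2060.1 = 581.7
Services balance = 1149.8 - 1479.2 = -329.4
Trade balance (goods + services) = 581.7 + (-329.4) = 252.3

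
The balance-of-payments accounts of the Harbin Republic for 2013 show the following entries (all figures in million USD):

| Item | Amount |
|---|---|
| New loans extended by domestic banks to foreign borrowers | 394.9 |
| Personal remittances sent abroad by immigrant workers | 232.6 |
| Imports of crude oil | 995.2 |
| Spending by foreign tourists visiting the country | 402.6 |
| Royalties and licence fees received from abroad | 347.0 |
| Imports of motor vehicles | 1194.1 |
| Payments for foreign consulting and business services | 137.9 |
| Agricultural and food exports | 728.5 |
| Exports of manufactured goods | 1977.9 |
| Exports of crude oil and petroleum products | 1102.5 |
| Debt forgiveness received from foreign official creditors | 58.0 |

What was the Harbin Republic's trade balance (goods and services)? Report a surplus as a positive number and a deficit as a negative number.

2231.3

Goods: 1977.9 + 1102.5 - 1194.1 - 995.2 + 728.5 = 1619.6
Services: 402.6 + 347.0 - 137.9 = 611.7
Trade balance = 1619.6 + 611.7 = 2231.3
(Excluded from the trade balance — financial account: new loans extended by domestic banks to foreign borrowers 394.9; secondary income: personal remittances sent abroad by immigrant workers 232.6; capital account: debt forgiveness received from foreign official creditors 58.0.)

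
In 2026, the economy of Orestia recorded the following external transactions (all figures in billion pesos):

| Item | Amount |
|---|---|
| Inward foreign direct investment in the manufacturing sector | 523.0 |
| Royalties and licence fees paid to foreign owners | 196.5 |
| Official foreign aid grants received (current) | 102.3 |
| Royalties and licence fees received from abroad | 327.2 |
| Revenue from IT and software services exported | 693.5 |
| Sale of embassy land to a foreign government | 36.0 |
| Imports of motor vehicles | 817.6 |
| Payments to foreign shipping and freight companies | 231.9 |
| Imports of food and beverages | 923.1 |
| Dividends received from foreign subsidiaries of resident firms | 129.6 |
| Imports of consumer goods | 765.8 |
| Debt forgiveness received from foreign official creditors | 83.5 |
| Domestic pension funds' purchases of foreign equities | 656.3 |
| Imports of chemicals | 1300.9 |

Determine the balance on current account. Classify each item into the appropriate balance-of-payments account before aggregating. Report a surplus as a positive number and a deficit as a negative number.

-2983.2

Goods: -1300.9 - 923.1 - 817.6 - 765.8 = -3807.4
Services: 327.2 + 693.5 - 196.5 - 231.9 = 592.3
Primary income: 129.6
Secondary income: 102.3
Current account = (-3807.4) + 592.3 + 129.6 + 102.3 = -2983.2
(Excluded from the current account — financial account: inward foreign direct investment in the manufacturing sector 523.0, domestic pension funds' purchases of foreign equities 656.3; capital account: sale of embassy land to a foreign government 36.0, debt forgiveness received from foreign official creditors 83.5.)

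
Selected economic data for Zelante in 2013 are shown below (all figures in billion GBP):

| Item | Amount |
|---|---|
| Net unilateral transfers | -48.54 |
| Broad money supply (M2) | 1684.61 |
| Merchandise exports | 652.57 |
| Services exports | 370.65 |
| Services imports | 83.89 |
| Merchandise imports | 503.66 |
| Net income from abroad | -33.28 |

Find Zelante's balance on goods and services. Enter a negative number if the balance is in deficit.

Goods balance = 652.57 - 503.66 = 148.91
Services balance = 370.65 - 83.89 = 286.76
Trade balance (goods + services) = 148.91 + 286.76 = 435.67

435.67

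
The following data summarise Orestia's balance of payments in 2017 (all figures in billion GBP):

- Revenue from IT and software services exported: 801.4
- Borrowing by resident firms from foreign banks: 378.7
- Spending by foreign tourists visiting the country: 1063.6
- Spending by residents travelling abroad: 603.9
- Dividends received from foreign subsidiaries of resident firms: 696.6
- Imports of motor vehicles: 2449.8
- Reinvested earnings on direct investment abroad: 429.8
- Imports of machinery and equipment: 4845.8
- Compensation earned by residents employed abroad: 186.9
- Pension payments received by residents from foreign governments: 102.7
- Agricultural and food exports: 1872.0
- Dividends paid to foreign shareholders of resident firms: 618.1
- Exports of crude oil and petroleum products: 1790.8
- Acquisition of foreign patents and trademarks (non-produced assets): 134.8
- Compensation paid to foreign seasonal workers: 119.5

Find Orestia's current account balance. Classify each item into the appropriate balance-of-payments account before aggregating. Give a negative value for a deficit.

Goods: -2449.8 + 1872.0 + 1790.8 - 4845.8 = -3632.8
Services: -603.9 + 1063.6 + 801.4 = 1261.1
Primary income: -618.1 + 186.9 + 696.6 + 429.8 - 119.5 = 575.7
Secondary income: 102.7
Current account = (-3632.8) + 1261.1 + 575.7 + 102.7 = -1693.3
(Excluded from the current account — financial account: borrowing by resident firms from foreign banks 378.7; capital account: acquisition of foreign patents and trademarks (non-produced assets) 134.8.)

-1693.3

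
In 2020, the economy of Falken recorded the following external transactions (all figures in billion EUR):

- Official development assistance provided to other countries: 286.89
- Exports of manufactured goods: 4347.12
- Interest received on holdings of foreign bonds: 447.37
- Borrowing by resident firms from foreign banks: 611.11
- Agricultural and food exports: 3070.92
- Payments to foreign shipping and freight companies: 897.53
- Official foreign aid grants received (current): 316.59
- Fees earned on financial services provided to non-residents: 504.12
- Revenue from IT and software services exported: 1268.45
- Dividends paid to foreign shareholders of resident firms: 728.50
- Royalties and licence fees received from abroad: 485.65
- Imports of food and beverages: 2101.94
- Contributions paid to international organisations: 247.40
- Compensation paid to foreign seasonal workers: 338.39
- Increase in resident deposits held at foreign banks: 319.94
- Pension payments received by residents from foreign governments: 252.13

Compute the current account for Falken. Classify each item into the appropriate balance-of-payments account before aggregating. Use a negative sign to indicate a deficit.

6091.70

Goods: 3070.92 + 4347.12 - 2101.94 = 5316.10
Services: 1268.45 - 897.53 + 485.65 + 504.12 = 1360.69
Primary income: 447.37 - 338.39 - 728.50 = -619.52
Secondary income: 316.59 + 252.13 - 286.89 - 247.40 = 34.43
Current account = 5316.10 + 1360.69 + (-619.52) + 34.43 = 6091.70
(Excluded from the current account — financial account: borrowing by resident firms from foreign banks 611.11, increase in resident deposits held at foreign banks 319.94.)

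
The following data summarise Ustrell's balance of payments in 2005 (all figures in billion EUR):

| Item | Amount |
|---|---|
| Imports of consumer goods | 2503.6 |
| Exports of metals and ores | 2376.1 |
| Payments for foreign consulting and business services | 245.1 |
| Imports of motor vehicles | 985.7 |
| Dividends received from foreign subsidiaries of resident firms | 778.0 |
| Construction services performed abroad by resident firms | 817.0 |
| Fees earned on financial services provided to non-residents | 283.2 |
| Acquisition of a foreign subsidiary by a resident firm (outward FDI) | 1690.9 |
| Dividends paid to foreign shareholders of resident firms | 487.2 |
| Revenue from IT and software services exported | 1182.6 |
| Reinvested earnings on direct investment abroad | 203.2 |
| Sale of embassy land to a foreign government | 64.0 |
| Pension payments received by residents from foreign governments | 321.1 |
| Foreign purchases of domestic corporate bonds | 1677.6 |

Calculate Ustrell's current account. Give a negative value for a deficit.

Goods: -985.7 - 2503.6 + 2376.1 = -1113.2
Services: 817.0 + 1182.6 - 245.1 + 283.2 = 2037.7
Primary income: -487.2 + 778.0 + 203.2 = 494.0
Secondary income: 321.1
Current account = (-1113.2) + 2037.7 + 494.0 + 321.1 = 1739.6
(Excluded from the current account — financial account: acquisition of a foreign subsidiary by a resident firm (outward FDI) 1690.9, foreign purchases of domestic corporate bonds 1677.6; capital account: sale of embassy land to a foreign government 64.0.)

1739.6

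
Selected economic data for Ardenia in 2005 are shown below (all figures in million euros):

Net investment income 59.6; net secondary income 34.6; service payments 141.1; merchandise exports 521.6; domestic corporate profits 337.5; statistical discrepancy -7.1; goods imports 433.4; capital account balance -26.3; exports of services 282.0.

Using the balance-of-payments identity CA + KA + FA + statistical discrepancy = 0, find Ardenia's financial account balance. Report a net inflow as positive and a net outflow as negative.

Goods balance = 521.6 - 433.4 = 88.2
Services balance = 282.0 - 141.1 = 140.9
Trade balance (goods + services) = 88.2 + 140.9 = 229.1
Net primary income = 59.6
Net secondary income = 34.6
Current account = 229.1 + 59.6 + 34.6 = 323.3
Financial account = -(323.3 + (-26.3) + (-7.1)) = -289.9

-289.9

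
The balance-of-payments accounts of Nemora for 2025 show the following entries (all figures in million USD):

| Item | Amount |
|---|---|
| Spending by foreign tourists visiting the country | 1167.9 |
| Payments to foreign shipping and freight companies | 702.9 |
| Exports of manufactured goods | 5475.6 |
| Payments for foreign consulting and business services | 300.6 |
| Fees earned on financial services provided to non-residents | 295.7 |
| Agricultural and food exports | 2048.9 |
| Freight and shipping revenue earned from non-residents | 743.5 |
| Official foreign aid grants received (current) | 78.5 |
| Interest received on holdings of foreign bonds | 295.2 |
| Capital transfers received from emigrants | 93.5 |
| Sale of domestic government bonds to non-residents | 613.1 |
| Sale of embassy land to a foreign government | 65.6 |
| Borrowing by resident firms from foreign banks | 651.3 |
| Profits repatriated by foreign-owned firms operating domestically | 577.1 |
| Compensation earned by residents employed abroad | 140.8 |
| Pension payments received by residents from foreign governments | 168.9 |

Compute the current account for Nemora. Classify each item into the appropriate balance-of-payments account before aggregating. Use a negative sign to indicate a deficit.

8834.4

Goods: 2048.9 + 5475.6 = 7524.5
Services: -702.9 + 743.5 + 1167.9 + 295.7 - 300.6 = 1203.6
Primary income: -577.1 + 295.2 + 140.8 = -141.1
Secondary income: 168.9 + 78.5 = 247.4
Current account = 7524.5 + 1203.6 + (-141.1) + 247.4 = 8834.4
(Excluded from the current account — capital account: capital transfers received from emigrants 93.5, sale of embassy land to a foreign government 65.6; financial account: sale of domestic government bonds to non-residents 613.1, borrowing by resident firms from foreign banks 651.3.)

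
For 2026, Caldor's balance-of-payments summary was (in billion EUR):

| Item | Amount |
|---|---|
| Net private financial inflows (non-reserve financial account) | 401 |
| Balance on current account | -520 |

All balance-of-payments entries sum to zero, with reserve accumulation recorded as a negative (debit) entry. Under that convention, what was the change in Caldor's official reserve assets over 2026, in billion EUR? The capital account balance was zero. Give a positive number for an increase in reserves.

Official reserve transactions balance = -((-520) + 401) = 119
An accumulation of reserves is recorded as a debit (negative entry), so the change in the stock of reserves is the negative of that balance.
Change in official reserves = -(119) = -119

-119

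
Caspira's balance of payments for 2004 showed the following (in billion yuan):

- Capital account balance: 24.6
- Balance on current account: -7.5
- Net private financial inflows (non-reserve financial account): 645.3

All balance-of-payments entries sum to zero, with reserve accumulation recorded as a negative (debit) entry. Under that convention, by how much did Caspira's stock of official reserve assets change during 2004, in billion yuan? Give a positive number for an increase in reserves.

662.4

Official reserve transactions balance = -((-7.5) + 24.6 + 645.3) = -662.4
An accumulation of reserves is recorded as a debit (negative entry), so the change in the stock of reserves is the negative of that balance.
Change in official reserves = -(-662.4) = 662.4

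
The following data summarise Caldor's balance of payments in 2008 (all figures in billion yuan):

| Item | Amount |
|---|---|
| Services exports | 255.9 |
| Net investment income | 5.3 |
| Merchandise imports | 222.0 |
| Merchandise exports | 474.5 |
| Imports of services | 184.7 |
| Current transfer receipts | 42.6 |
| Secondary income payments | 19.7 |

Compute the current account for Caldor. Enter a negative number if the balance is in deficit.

351.9

Goods balance = 474.5 - 222.0 = 252.5
Services balance = 255.9 - 184.7 = 71.2
Trade balance (goods + services) = 252.5 + 71.2 = 323.7
Net primary income = 5.3
Net secondary income = 42.6 - 19.7 = 22.9
Current account = 323.7 + 5.3 + 22.9 = 351.9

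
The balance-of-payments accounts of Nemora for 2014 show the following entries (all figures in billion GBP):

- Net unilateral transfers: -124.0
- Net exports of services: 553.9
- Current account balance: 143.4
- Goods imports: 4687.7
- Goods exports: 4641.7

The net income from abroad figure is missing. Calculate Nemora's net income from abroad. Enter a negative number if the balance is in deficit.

-240.5

Current account = goods balance + services balance + net primary income + net secondary income
Sum of the known components = 383.9
Net income from abroad = CA - (known components) = 143.4 - 383.9 = -240.5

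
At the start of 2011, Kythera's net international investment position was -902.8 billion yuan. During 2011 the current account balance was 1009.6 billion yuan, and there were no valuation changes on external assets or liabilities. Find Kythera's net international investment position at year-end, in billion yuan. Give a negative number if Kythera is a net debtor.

106.8

With no valuation effects, change in NIIP = current account = 1009.6
End-of-year NIIP = -902.8 + 1009.6 = 106.8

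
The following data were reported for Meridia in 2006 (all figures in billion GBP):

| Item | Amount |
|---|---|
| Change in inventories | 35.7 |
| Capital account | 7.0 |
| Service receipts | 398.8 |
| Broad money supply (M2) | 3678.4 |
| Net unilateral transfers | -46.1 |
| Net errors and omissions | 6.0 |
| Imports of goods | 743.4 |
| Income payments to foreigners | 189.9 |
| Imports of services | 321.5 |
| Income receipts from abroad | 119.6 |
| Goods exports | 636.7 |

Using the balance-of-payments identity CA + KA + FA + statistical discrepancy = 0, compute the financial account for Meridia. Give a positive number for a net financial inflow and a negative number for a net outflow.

132.8

Goods balance = 636.7 - 743.4 = -106.7
Services balance = 398.8 - 321.5 = 77.3
Trade balance (goods + services) = -106.7 + 77.3 = -29.4
Net primary income = 119.6 - 189.9 = -70.3
Net secondary income = -46.1
Current account = -29.4 + (-70.3) + (-46.1) = -145.8
Financial account = -(-145.8 + 7.0 + 6.0) = 132.8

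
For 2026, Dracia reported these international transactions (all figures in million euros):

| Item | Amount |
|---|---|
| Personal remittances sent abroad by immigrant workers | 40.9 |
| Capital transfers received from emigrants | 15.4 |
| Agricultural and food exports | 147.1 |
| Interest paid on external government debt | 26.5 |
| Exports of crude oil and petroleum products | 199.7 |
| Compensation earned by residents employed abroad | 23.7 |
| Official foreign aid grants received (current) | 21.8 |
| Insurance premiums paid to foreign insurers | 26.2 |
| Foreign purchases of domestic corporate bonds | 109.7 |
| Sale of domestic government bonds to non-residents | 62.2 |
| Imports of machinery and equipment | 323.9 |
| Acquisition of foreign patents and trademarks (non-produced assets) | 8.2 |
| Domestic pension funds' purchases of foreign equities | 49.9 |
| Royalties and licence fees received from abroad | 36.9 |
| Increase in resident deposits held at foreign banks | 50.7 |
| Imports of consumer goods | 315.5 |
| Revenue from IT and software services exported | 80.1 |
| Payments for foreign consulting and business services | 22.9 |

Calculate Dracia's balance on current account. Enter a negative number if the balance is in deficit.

Goods: -315.5 + 147.1 + 199.7 - 323.9 = -292.6
Services: 80.1 + 36.9 - 22.9 - 26.2 = 67.9
Primary income: 23.7 - 26.5 = -2.8
Secondary income: -40.9 + 21.8 = -19.1
Current account = (-292.6) + 67.9 + (-2.8) + (-19.1) = -246.6
(Excluded from the current account — capital account: capital transfers received from emigrants 15.4, acquisition of foreign patents and trademarks (non-produced assets) 8.2; financial account: foreign purchases of domestic corporate bonds 109.7, sale of domestic government bonds to non-residents 62.2, domestic pension funds' purchases of foreign equities 49.9, increase in resident deposits held at foreign banks 50.7.)

-246.6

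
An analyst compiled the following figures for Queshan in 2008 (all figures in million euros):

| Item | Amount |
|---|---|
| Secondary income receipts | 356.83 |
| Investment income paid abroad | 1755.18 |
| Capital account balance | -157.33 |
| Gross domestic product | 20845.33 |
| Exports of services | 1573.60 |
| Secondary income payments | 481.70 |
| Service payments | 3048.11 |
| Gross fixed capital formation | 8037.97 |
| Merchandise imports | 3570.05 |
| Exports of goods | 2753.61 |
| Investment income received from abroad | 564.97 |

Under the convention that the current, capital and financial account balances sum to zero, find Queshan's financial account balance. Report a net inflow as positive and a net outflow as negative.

3763.36

Goods balance = 2753.61 - 3570.05 = -816.44
Services balance = 1573.60 - 3048.11 = -1474.51
Trade balance (goods + services) = -816.44 + (-1474.51) = -2290.95
Net primary income = 564.97 - 1755.18 = -1190.21
Net secondary income = 356.83 - 481.70 = -124.87
Current account = -2290.95 + (-1190.21) + (-124.87) = -3606.03
Financial account = -(-3606.03 + (-157.33)) = 3763.36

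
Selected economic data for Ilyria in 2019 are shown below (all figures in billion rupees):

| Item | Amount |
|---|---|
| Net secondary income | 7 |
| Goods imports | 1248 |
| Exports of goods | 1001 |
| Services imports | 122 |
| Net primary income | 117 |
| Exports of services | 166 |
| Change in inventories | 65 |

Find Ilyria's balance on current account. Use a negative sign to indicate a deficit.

Goods balance = 1001 - 1248 = -247
Services balance = 166 - 122 = 44
Trade balance (goods + services) = -247 + 44 = -203
Net primary income = 117
Net secondary income = 7
Current account = -203 + 117 + 7 = -79

-79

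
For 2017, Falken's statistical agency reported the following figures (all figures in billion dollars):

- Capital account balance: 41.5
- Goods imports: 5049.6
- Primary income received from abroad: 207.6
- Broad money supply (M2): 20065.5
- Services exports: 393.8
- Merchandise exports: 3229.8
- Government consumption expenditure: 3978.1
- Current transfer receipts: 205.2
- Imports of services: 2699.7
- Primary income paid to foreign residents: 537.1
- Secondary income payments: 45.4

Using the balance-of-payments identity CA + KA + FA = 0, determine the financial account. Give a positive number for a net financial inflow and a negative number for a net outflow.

4253.9

Goods balance = 3229.8 - 5049.6 = -1819.8
Services balance = 393.8 - 2699.7 = -2305.9
Trade balance (goods + services) = -1819.8 + (-2305.9) = -4125.7
Net primary income = 207.6 - 537.1 = -329.5
Net secondary income = 205.2 - 45.4 = 159.8
Current account = -4125.7 + (-329.5) + 159.8 = -4295.4
Financial account = -(-4295.4 + 41.5) = 4253.9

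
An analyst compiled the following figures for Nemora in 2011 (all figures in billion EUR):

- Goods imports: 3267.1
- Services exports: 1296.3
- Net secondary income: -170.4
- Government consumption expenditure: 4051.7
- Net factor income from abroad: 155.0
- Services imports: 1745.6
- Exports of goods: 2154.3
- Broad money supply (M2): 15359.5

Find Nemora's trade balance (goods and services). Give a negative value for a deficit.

Goods balance = 2154.3 - 3267.1 = -1112.8
Services balance = 1296.3 - 1745.6 = -449.3
Trade balance (goods + services) = -1112.8 + (-449.3) = -1562.1

-1562.1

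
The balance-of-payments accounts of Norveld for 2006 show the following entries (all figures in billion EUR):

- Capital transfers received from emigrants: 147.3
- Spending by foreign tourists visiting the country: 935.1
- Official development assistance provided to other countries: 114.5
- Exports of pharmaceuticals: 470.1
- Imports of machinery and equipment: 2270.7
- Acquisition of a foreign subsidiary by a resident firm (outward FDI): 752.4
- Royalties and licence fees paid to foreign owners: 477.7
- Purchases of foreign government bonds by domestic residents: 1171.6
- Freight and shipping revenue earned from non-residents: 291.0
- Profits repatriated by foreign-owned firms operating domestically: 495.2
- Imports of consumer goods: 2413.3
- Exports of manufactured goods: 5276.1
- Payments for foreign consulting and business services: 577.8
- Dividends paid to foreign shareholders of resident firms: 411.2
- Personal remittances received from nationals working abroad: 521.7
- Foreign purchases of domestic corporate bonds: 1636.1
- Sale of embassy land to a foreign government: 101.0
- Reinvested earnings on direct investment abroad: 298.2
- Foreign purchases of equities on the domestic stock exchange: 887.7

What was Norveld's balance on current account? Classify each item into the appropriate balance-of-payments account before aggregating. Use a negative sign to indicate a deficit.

1031.8

Goods: 470.1 - 2413.3 - 2270.7 + 5276.1 = 1062.2
Services: 935.1 + 291.0 - 477.7 - 577.8 = 170.6
Primary income: -495.2 - 411.2 + 298.2 = -608.2
Secondary income: -114.5 + 521.7 = 407.2
Current account = 1062.2 + 170.6 + (-608.2) + 407.2 = 1031.8
(Excluded from the current account — capital account: capital transfers received from emigrants 147.3, sale of embassy land to a foreign government 101.0; financial account: acquisition of a foreign subsidiary by a resident firm (outward FDI) 752.4, purchases of foreign government bonds by domestic residents 1171.6, foreign purchases of domestic corporate bonds 1636.1, foreign purchases of equities on the domestic stock exchange 887.7.)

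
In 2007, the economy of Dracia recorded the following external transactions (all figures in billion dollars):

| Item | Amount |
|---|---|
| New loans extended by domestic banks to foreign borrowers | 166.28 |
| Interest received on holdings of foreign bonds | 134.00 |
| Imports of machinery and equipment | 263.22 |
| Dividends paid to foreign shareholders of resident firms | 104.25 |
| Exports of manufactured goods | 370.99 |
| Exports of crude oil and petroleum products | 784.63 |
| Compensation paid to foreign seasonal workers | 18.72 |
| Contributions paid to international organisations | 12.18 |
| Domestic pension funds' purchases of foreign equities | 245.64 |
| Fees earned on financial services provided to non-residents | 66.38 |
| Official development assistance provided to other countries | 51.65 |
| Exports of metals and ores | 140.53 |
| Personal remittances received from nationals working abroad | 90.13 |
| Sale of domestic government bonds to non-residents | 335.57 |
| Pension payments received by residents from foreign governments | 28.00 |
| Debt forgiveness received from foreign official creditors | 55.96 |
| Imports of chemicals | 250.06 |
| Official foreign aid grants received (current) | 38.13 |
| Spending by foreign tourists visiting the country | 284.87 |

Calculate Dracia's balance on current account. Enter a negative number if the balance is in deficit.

1237.58

Goods: 140.53 - 250.06 - 263.22 + 784.63 + 370.99 = 782.87
Services: 284.87 + 66.38 = 351.25
Primary income: -104.25 - 18.72 + 134.00 = 11.03
Secondary income: 90.13 - 51.65 - 12.18 + 38.13 + 28.00 = 92.43
Current account = 782.87 + 351.25 + 11.03 + 92.43 = 1237.58
(Excluded from the current account — financial account: new loans extended by domestic banks to foreign borrowers 166.28, domestic pension funds' purchases of foreign equities 245.64, sale of domestic government bonds to non-residents 335.57; capital account: debt forgiveness received from foreign official creditors 55.96.)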